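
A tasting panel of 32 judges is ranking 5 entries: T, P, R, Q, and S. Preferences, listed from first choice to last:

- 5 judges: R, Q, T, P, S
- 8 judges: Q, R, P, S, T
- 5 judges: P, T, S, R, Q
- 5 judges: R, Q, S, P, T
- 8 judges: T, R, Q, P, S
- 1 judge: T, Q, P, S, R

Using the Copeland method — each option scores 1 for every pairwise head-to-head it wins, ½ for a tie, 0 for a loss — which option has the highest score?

R

T: beats S; loses to P, R, and Q → score 1.
P: beats T and S; loses to R and Q → score 2.
R: beats T, P, Q, and S → score 4.
Q: beats T, P, and S; loses to R → score 3.
S: loses to T, P, R, and Q → score 0.
R has the best pairwise record.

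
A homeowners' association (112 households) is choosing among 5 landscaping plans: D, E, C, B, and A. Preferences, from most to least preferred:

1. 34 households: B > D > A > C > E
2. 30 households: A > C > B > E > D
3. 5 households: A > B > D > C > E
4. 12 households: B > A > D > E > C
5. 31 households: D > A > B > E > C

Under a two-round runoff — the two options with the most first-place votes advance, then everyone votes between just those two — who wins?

A

Round 1 first-place votes: D 31, E 0, C 0, B 46, A 35.
B and A advance.
Runoff: B is preferred to A by 46 voters; A by 66.
A wins the runoff.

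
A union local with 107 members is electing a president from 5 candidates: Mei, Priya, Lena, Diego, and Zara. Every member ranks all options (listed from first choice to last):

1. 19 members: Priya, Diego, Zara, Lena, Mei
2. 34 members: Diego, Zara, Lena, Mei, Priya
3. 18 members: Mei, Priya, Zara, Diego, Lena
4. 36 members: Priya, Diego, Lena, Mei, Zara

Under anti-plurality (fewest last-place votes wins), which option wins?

Diego

Last-place votes: Mei 19, Priya 34, Lena 18, Diego 0, Zara 36.
Diego is ranked last by the fewest voters, so Diego wins.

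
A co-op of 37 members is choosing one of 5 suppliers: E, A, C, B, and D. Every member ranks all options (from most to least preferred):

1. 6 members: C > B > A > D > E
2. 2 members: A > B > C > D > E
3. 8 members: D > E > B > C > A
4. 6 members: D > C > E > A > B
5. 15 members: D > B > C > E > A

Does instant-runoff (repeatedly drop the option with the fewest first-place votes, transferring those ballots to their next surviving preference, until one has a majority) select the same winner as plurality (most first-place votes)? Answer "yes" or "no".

yes

Instant-runoff — R1 E 0, A 2, C 6, B 0, D 29 (D winner). Winner: D.
Plurality — first-place votes: E 0, A 2, C 6, B 0, D 29. Winner: D.
The two methods agree.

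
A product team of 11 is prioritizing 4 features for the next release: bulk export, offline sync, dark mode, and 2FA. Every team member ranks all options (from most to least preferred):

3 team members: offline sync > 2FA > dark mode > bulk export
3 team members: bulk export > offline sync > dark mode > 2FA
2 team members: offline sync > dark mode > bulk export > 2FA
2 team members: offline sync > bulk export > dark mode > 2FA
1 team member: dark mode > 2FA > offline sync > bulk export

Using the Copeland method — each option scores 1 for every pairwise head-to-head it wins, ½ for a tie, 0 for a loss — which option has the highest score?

bulk export: beats 2FA; loses to offline sync and dark mode → score 1.
offline sync: beats bulk export, dark mode, and 2FA → score 3.
dark mode: beats bulk export and 2FA; loses to offline sync → score 2.
2FA: loses to bulk export, offline sync, and dark mode → score 0.
offline sync has the best pairwise record.

offline sync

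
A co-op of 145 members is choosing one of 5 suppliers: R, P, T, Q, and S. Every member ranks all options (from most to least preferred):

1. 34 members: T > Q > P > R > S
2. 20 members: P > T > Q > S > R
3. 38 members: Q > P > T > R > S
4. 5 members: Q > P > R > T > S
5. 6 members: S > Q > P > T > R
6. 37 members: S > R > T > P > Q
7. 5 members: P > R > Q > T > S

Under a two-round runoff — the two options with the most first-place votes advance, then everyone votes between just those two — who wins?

Q

Round 1 first-place votes: R 0, P 25, T 34, Q 43, S 43.
S and Q advance.
Runoff: S is preferred to Q by 43 voters; Q by 102.
Q wins the runoff.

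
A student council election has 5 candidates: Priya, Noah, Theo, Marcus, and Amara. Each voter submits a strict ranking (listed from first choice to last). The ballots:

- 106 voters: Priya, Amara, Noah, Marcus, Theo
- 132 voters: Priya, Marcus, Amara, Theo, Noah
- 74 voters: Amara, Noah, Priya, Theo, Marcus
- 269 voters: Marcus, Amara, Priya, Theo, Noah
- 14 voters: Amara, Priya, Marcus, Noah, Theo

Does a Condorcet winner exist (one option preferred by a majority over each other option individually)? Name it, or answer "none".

none

Checking pairwise contests:
Amara beats Priya 357–238.
Priya beats Noah 521–74.
Priya beats Theo 595–0.
Priya beats Marcus 326–269.
Marcus beats Amara 401–194.
Every option loses at least one head-to-head, so there is no Condorcet winner.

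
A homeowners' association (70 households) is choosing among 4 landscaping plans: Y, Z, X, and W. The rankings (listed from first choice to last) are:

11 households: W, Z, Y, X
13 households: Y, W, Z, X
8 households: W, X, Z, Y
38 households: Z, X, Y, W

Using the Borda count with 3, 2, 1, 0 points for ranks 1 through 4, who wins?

Y: 11·1 + 13·3 + 8·0 + 38·1 = 88
Z: 11·2 + 13·1 + 8·1 + 38·3 = 157
X: 11·0 + 13·0 + 8·2 + 38·2 = 92
W: 11·3 + 13·2 + 8·3 + 38·0 = 83
Z has the highest Borda score (157).

Z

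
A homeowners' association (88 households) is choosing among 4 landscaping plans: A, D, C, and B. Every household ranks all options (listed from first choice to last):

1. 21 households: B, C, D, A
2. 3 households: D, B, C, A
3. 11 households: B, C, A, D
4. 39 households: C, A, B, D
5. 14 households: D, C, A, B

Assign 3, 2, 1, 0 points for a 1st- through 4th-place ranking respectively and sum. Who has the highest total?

C

A: 21·0 + 3·0 + 11·1 + 39·2 + 14·1 = 103
D: 21·1 + 3·3 + 11·0 + 39·0 + 14·3 = 72
C: 21·2 + 3·1 + 11·2 + 39·3 + 14·2 = 212
B: 21·3 + 3·2 + 11·3 + 39·1 + 14·0 = 141
C has the highest Borda score (212).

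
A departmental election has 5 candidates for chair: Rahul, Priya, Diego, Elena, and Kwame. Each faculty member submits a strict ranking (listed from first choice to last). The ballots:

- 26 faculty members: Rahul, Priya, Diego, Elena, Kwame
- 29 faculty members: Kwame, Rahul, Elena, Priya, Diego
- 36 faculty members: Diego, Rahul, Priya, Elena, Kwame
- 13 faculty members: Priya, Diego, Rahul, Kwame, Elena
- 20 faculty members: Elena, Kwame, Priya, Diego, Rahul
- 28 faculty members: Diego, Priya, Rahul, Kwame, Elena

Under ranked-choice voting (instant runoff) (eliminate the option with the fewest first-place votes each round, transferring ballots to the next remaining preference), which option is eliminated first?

Round 1: Rahul 26, Priya 13, Diego 64, Elena 20, Kwame 29. Eliminate Priya.

Priya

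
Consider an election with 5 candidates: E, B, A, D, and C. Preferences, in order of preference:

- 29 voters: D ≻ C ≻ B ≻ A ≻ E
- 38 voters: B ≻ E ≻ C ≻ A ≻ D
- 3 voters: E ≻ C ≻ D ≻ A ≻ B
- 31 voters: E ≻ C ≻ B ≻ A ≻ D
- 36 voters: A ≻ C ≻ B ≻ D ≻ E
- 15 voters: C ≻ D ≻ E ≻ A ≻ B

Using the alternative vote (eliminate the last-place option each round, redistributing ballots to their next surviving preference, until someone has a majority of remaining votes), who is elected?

Round 1: E 34, B 38, A 36, D 29, C 15. Eliminate C.
Round 2: E 34, B 38, A 36, D 44. Eliminate E.
Round 3: B 69, A 36, D 47. Eliminate A.
Round 4: B 105, D 47. B has a majority.

B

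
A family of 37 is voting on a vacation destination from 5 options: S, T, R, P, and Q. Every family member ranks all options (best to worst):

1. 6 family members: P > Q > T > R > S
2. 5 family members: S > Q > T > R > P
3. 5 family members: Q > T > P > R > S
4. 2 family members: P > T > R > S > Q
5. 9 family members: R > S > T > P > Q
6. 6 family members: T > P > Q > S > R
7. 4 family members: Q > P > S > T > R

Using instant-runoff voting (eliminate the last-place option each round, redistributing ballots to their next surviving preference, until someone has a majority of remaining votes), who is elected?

P

Round 1: S 5, T 6, R 9, P 8, Q 9. Eliminate S.
Round 2: T 6, R 9, P 8, Q 14. Eliminate T.
Round 3: R 9, P 14, Q 14. Eliminate R.
Round 4: P 23, Q 14. P has a majority.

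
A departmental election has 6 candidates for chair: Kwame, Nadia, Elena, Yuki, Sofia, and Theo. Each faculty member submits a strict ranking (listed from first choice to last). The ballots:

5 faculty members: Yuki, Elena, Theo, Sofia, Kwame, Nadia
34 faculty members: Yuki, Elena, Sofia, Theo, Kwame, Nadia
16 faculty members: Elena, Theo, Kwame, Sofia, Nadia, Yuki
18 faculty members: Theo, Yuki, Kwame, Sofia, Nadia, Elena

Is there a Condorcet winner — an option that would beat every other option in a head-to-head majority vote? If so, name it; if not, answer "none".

Yuki vs Kwame: 57–16 for Yuki.
Yuki vs Nadia: 57–16 for Yuki.
Yuki vs Elena: 57–16 for Yuki.
Yuki vs Sofia: 57–16 for Yuki.
Yuki vs Theo: 39–34 for Yuki.
Yuki beats every other option head-to-head.

Yuki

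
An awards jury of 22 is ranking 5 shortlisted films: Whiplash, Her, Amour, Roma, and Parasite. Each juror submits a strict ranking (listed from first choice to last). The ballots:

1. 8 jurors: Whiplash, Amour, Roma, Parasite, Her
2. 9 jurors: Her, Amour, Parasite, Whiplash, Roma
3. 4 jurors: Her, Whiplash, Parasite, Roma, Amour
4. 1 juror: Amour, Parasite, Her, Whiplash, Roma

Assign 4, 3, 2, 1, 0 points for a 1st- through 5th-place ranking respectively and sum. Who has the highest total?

Amour

Whiplash: 8·4 + 9·1 + 4·3 + 1·1 = 54
Her: 8·0 + 9·4 + 4·4 + 1·2 = 54
Amour: 8·3 + 9·3 + 4·0 + 1·4 = 55
Roma: 8·2 + 9·0 + 4·1 + 1·0 = 20
Parasite: 8·1 + 9·2 + 4·2 + 1·3 = 37
Amour has the highest Borda score (55).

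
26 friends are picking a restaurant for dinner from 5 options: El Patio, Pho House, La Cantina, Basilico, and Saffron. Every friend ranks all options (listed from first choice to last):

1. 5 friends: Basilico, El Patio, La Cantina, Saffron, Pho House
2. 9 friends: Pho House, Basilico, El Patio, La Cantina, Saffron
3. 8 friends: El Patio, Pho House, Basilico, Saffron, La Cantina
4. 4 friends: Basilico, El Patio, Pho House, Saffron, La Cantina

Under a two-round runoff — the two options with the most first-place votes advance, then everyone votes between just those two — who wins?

Round 1 first-place votes: El Patio 8, Pho House 9, La Cantina 0, Basilico 9, Saffron 0.
Basilico and Pho House advance.
Runoff: Basilico is preferred to Pho House by 9 voters; Pho House by 17.
Pho House wins the runoff.

Pho House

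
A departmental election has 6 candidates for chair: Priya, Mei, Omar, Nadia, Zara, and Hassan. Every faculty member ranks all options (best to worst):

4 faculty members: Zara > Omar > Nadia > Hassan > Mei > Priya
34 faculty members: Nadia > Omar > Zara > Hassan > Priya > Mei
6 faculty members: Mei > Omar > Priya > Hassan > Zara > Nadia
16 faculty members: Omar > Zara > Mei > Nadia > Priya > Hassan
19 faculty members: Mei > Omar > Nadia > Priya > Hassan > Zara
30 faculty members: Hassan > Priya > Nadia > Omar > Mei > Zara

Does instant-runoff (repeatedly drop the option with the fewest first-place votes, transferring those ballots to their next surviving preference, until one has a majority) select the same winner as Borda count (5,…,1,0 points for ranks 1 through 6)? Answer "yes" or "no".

no

Instant-runoff — R1 Priya 0, Mei 25, Omar 16, Nadia 34, Zara 4, Hassan 30 (Priya out); R2 Mei 25, Omar 16, Nadia 34, Zara 4, Hassan 30 (Zara out); R3 Mei 25, Omar 20, Nadia 34, Hassan 30 (Omar out); R4 Mei 41, Nadia 38, Hassan 30 (Hassan out); R5 Mei 41, Nadia 68 (Nadia winner). Winner: Nadia.
Borda — scores: Priya 226, Mei 207, Omar 392, Nadia 361, Zara 192, Hassan 257. Winner: Omar.
The two methods disagree.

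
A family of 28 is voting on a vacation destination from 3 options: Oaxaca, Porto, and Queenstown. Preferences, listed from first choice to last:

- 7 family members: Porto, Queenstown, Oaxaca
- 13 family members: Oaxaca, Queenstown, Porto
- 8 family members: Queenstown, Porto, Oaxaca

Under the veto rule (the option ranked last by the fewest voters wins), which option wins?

Last-place votes: Oaxaca 15, Porto 13, Queenstown 0.
Queenstown is ranked last by the fewest voters, so Queenstown wins.

Queenstown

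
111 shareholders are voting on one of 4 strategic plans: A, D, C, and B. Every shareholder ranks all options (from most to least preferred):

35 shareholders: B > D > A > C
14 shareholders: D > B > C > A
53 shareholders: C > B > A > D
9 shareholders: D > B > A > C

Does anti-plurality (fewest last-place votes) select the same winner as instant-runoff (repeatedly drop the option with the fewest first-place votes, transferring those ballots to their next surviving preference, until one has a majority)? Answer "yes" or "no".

yes

Anti-plurality — last-place votes: A 14, D 53, C 44, B 0. Winner: B.
Instant-runoff — R1 A 0, D 23, C 53, B 35 (A out); R2 D 23, C 53, B 35 (D out); R3 C 53, B 58 (B winner). Winner: B.
The two methods agree.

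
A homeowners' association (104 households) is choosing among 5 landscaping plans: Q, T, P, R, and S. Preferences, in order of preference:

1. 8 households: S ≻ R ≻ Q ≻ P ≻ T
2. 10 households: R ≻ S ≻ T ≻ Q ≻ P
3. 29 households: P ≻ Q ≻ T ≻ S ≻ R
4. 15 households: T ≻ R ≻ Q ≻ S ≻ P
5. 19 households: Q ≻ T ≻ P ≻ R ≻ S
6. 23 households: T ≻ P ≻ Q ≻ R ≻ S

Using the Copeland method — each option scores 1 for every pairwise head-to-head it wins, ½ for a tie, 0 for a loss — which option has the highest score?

Q: beats T, R, and S; ties P → score 3.5.
T: beats P, R, and S; loses to Q → score 3.
P: beats R and S; ties Q; loses to T → score 2.5.
R: beats S; loses to Q, T, and P → score 1.
S: loses to Q, T, P, and R → score 0.
Q has the best pairwise record.

Q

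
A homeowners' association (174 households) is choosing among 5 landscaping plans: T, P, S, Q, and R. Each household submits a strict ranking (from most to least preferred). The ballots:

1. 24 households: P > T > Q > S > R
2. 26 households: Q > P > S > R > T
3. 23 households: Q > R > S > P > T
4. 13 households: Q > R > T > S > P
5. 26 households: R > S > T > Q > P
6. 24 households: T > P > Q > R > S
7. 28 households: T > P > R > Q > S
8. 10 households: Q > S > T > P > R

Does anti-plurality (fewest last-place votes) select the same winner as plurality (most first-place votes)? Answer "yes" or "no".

Anti-plurality — last-place votes: T 49, P 39, S 52, Q 0, R 34. Winner: Q.
Plurality — first-place votes: T 52, P 24, S 0, Q 72, R 26. Winner: Q.
The two methods agree.

yes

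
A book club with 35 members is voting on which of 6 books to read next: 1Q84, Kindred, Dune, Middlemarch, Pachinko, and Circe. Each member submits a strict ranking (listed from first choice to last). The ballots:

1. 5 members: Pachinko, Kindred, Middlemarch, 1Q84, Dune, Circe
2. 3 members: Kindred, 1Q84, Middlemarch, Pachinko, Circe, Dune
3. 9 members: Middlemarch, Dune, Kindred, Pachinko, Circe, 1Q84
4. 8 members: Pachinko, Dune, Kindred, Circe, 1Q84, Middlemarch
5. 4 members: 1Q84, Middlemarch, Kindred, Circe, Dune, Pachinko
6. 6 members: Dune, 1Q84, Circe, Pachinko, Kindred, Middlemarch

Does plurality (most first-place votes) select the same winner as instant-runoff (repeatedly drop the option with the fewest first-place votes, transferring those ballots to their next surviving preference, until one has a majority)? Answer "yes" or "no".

yes

Plurality — first-place votes: 1Q84 4, Kindred 3, Dune 6, Middlemarch 9, Pachinko 13, Circe 0. Winner: Pachinko.
Instant-runoff — R1 1Q84 4, Kindred 3, Dune 6, Middlemarch 9, Pachinko 13, Circe 0 (Circe out); R2 1Q84 4, Kindred 3, Dune 6, Middlemarch 9, Pachinko 13 (Kindred out); R3 1Q84 7, Dune 6, Middlemarch 9, Pachinko 13 (Dune out); R4 1Q84 13, Middlemarch 9, Pachinko 13 (Middlemarch out); R5 1Q84 13, Pachinko 22 (Pachinko winner). Winner: Pachinko.
The two methods agree.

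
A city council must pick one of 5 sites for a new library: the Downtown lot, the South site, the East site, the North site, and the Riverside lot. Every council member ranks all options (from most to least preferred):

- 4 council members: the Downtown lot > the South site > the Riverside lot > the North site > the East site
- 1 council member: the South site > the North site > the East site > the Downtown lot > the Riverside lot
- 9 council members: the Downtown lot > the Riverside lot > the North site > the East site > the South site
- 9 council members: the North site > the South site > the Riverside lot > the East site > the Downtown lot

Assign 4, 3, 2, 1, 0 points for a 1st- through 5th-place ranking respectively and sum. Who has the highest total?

the Downtown lot: 4·4 + 1·1 + 9·4 + 9·0 = 53
the South site: 4·3 + 1·4 + 9·0 + 9·3 = 43
the East site: 4·0 + 1·2 + 9·1 + 9·1 = 20
the North site: 4·1 + 1·3 + 9·2 + 9·4 = 61
the Riverside lot: 4·2 + 1·0 + 9·3 + 9·2 = 53
the North site has the highest Borda score (61).

the North site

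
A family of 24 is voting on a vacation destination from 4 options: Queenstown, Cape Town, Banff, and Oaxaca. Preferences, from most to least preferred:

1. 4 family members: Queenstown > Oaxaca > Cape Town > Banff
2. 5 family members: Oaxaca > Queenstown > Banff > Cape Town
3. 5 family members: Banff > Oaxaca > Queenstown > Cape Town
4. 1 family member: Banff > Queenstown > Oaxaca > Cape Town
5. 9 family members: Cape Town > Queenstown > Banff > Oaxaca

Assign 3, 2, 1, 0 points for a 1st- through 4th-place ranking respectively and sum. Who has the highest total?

Queenstown

Queenstown: 4·3 + 5·2 + 5·1 + 1·2 + 9·2 = 47
Cape Town: 4·1 + 5·0 + 5·0 + 1·0 + 9·3 = 31
Banff: 4·0 + 5·1 + 5·3 + 1·3 + 9·1 = 32
Oaxaca: 4·2 + 5·3 + 5·2 + 1·1 + 9·0 = 34
Queenstown has the highest Borda score (47).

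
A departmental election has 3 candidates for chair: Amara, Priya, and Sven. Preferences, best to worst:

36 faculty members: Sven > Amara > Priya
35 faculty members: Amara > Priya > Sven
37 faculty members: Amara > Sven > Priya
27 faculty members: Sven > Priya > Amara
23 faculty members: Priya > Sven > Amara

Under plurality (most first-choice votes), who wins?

First-place votes: Amara 72, Priya 23, Sven 63.
Amara has the most first-place votes.

Amara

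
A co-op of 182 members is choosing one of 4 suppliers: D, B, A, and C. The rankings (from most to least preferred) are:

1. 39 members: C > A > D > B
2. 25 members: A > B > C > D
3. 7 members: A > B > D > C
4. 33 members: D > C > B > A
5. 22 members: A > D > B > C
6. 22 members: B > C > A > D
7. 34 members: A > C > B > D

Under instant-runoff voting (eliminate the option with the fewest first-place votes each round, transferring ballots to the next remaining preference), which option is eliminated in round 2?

Round 1: D 33, B 22, A 88, C 39. Eliminate B.
Round 2: D 33, A 88, C 61. Eliminate D.

D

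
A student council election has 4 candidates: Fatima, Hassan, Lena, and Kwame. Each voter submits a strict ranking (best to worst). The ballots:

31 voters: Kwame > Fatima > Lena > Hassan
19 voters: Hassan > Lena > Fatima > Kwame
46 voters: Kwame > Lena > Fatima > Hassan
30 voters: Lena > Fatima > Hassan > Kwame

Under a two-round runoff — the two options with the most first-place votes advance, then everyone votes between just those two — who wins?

Kwame

Round 1 first-place votes: Fatima 0, Hassan 19, Lena 30, Kwame 77.
Kwame and Lena advance.
Runoff: Kwame is preferred to Lena by 77 voters; Lena by 49.
Kwame wins the runoff.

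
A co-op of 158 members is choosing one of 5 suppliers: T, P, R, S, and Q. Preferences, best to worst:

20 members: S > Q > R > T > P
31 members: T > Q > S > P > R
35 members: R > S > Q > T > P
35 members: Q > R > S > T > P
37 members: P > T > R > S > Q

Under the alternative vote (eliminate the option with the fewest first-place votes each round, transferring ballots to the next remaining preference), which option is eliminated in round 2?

Round 1: T 31, P 37, R 35, S 20, Q 35. Eliminate S.
Round 2: T 31, P 37, R 35, Q 55. Eliminate T.

T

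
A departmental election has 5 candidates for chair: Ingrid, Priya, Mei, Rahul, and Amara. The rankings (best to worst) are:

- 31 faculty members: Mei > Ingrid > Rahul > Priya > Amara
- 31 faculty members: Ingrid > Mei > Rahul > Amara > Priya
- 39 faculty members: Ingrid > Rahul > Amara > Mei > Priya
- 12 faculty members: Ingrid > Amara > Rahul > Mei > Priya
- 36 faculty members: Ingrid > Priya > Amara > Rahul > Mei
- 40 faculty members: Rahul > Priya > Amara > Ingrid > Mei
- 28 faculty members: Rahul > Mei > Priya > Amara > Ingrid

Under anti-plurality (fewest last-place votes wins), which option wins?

Rahul

Last-place votes: Ingrid 28, Priya 82, Mei 76, Rahul 0, Amara 31.
Rahul is ranked last by the fewest voters, so Rahul wins.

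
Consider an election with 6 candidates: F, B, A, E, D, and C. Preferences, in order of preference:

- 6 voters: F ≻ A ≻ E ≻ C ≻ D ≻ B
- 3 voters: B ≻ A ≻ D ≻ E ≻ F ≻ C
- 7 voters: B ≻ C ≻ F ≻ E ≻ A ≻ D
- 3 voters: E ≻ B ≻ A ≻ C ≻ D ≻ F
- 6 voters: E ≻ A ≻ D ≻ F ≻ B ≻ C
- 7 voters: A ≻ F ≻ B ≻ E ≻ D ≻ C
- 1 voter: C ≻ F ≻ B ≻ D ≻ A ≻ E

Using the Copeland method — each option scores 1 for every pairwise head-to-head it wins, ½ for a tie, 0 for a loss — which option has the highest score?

A

F: beats B, E, D, and C; loses to A → score 4.
B: beats E, D, and C; loses to F and A → score 3.
A: beats F, B, E, D, and C → score 5.
E: beats D and C; loses to F, B, and A → score 2.
D: loses to F, B, A, E, and C → score 0.
C: beats D; loses to F, B, A, and E → score 1.
A has the best pairwise record.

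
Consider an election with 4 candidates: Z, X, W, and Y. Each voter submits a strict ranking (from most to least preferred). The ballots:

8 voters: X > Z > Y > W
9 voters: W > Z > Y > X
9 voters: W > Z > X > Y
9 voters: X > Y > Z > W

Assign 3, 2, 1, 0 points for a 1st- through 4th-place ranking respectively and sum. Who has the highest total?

Z

Z: 8·2 + 9·2 + 9·2 + 9·1 = 61
X: 8·3 + 9·0 + 9·1 + 9·3 = 60
W: 8·0 + 9·3 + 9·3 + 9·0 = 54
Y: 8·1 + 9·1 + 9·0 + 9·2 = 35
Z has the highest Borda score (61).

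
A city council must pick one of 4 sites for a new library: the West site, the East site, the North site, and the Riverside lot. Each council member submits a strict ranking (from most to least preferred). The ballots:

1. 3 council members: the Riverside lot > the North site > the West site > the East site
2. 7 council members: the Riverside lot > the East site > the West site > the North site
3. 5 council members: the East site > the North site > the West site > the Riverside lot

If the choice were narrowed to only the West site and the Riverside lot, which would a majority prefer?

the Riverside lot

Voters preferring the West site to the Riverside lot: 5; preferring the Riverside lot to the West site: 10.
the Riverside lot wins the head-to-head.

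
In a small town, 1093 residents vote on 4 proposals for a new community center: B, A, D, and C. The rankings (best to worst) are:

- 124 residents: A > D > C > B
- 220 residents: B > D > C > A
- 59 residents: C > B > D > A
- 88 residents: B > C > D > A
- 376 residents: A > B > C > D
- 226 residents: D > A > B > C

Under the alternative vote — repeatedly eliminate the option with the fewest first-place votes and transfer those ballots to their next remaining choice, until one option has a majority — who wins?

Round 1: B 308, A 500, D 226, C 59. Eliminate C.
Round 2: B 367, A 500, D 226. Eliminate D.
Round 3: B 367, A 726. A has a majority.

A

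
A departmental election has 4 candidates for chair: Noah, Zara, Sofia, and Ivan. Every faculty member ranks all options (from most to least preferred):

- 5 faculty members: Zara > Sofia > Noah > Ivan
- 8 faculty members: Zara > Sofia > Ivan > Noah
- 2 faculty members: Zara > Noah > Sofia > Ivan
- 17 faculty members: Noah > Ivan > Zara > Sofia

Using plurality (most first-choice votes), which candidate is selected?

First-place votes: Noah 17, Zara 15, Sofia 0, Ivan 0.
Noah has the most first-place votes.

Noah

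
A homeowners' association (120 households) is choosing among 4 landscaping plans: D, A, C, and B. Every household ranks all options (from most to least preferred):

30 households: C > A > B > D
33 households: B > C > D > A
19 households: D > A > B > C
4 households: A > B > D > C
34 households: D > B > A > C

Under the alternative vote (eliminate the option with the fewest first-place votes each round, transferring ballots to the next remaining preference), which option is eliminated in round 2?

Round 1: D 53, A 4, C 30, B 33. Eliminate A.
Round 2: D 53, C 30, B 37. Eliminate C.

C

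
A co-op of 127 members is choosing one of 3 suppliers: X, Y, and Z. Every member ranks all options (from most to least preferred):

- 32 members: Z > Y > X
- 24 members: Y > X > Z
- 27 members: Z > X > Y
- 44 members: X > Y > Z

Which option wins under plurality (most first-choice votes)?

Z

First-place votes: X 44, Y 24, Z 59.
Z has the most first-place votes.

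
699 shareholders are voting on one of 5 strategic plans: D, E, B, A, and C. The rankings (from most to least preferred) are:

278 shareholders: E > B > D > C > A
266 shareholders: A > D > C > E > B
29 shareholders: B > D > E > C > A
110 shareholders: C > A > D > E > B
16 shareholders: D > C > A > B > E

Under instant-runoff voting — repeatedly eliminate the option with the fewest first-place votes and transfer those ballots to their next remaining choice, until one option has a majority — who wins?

A

Round 1: D 16, E 278, B 29, A 266, C 110. Eliminate D.
Round 2: E 278, B 29, A 266, C 126. Eliminate B.
Round 3: E 307, A 266, C 126. Eliminate C.
Round 4: E 307, A 392. A has a majority.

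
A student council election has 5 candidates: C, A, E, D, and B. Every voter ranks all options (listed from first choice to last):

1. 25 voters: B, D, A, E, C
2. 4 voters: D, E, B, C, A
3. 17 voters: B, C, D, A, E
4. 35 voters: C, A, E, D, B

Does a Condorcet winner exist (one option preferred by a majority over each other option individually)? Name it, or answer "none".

B

B vs C: 46–35 for B.
B vs A: 46–35 for B.
B vs E: 42–39 for B.
B vs D: 42–39 for B.
B beats every other option head-to-head.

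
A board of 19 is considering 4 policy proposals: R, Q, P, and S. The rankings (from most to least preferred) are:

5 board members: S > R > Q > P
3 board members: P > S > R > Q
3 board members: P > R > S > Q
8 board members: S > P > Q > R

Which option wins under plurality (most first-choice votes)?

First-place votes: R 0, Q 0, P 6, S 13.
S has the most first-place votes.

S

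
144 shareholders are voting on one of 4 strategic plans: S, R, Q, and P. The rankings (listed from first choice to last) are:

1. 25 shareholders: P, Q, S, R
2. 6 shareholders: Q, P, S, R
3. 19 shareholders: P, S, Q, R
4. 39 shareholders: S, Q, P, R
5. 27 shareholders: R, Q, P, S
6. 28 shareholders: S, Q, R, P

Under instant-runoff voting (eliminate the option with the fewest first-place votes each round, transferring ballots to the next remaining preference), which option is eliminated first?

Q

Round 1: S 67, R 27, Q 6, P 44. Eliminate Q.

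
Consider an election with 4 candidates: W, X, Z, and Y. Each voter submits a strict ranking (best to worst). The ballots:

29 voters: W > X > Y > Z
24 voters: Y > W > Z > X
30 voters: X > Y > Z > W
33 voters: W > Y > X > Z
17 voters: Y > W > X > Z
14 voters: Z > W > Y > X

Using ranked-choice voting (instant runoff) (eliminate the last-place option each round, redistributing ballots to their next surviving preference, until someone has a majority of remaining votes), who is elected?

Round 1: W 62, X 30, Z 14, Y 41. Eliminate Z.
Round 2: W 76, X 30, Y 41. W has a majority.

W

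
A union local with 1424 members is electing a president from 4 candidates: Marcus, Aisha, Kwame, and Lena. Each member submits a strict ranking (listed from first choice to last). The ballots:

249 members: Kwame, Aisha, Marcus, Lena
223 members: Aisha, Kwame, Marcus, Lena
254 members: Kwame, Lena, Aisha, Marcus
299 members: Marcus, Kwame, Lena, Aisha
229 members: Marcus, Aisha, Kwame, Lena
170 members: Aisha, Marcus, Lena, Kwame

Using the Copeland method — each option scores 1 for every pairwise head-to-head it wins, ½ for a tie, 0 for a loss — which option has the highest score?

Kwame

Marcus: beats Lena; loses to Aisha and Kwame → score 1.
Aisha: beats Marcus and Lena; loses to Kwame → score 2.
Kwame: beats Marcus, Aisha, and Lena → score 3.
Lena: loses to Marcus, Aisha, and Kwame → score 0.
Kwame has the best pairwise record.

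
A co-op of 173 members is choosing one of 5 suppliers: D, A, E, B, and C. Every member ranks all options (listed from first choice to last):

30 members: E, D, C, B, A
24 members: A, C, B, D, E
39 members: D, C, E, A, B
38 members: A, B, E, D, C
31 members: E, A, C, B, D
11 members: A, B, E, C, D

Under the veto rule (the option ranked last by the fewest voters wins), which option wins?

E

Last-place votes: D 42, A 30, E 24, B 39, C 38.
E is ranked last by the fewest voters, so E wins.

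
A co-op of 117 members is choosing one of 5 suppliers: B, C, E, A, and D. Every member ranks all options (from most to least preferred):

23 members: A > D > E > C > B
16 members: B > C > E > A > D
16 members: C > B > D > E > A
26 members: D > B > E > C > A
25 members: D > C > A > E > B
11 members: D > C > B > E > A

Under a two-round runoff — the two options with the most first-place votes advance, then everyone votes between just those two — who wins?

Round 1 first-place votes: B 16, C 16, E 0, A 23, D 62.
D and A advance.
Runoff: D is preferred to A by 78 voters; A by 39.
D wins the runoff.

D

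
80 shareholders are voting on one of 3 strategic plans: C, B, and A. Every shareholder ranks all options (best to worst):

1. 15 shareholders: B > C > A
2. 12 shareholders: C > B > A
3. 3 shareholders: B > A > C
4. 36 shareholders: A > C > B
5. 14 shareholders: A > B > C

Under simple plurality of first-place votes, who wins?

First-place votes: C 12, B 18, A 50.
A has the most first-place votes.

A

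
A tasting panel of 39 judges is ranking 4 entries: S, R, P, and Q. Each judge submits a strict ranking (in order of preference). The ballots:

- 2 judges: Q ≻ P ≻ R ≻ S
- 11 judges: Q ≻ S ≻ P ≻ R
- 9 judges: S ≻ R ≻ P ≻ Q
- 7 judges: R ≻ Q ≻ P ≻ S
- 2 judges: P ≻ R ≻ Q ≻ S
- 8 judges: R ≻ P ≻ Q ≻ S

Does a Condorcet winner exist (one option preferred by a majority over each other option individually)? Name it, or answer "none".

none

Checking pairwise contests:
Q beats S 30–9.
S beats R 20–19.
S beats P 20–19.
R beats Q 26–13.
Every option loses at least one head-to-head, so there is no Condorcet winner.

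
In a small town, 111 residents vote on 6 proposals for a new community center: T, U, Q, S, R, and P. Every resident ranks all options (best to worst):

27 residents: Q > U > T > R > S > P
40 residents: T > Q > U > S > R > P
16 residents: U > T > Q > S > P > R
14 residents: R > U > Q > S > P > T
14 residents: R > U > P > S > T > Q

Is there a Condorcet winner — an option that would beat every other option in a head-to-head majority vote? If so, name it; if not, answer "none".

none

Checking pairwise contests:
U beats T 71–40.
Q beats U 67–44.
T beats Q 70–41.
T beats S 83–28.
T beats R 83–28.
T beats P 83–28.
Every option loses at least one head-to-head, so there is no Condorcet winner.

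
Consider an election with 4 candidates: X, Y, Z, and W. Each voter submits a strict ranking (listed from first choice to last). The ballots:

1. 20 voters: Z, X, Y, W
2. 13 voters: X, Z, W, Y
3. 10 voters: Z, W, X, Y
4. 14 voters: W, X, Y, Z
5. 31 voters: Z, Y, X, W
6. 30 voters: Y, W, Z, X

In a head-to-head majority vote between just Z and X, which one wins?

Voters preferring Z to X: 91; preferring X to Z: 27.
Z wins the head-to-head.

Z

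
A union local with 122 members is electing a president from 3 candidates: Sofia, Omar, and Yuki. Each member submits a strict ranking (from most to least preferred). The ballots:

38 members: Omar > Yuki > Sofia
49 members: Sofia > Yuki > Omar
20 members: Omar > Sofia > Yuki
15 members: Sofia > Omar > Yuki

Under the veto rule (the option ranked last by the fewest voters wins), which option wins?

Last-place votes: Sofia 38, Omar 49, Yuki 35.
Yuki is ranked last by the fewest voters, so Yuki wins.

Yuki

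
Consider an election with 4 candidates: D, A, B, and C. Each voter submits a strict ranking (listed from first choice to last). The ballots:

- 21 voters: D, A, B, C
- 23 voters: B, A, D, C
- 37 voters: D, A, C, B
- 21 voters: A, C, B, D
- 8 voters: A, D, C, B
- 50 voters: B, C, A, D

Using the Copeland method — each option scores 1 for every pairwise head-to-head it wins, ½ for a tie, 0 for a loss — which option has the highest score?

D: beats C; loses to A and B → score 1.
A: beats D, B, and C → score 3.
B: beats D and C; loses to A → score 2.
C: loses to D, A, and B → score 0.
A has the best pairwise record.

A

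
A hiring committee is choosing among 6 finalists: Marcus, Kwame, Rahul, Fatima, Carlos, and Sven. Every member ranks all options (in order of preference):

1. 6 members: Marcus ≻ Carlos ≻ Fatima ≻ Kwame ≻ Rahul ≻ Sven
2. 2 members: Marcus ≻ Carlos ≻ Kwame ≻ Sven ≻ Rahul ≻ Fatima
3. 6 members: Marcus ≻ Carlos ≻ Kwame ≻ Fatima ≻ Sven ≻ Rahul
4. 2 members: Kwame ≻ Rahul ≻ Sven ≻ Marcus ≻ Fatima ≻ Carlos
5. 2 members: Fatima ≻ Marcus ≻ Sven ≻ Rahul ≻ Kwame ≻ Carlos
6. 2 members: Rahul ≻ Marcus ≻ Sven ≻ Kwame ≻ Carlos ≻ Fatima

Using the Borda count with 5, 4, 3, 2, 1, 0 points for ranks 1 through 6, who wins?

Marcus: 6·5 + 2·5 + 6·5 + 2·2 + 2·4 + 2·4 = 90
Kwame: 6·2 + 2·3 + 6·3 + 2·5 + 2·1 + 2·2 = 52
Rahul: 6·1 + 2·1 + 6·0 + 2·4 + 2·2 + 2·5 = 30
Fatima: 6·3 + 2·0 + 6·2 + 2·1 + 2·5 + 2·0 = 42
Carlos: 6·4 + 2·4 + 6·4 + 2·0 + 2·0 + 2·1 = 58
Sven: 6·0 + 2·2 + 6·1 + 2·3 + 2·3 + 2·3 = 28
Marcus has the highest Borda score (90).

Marcus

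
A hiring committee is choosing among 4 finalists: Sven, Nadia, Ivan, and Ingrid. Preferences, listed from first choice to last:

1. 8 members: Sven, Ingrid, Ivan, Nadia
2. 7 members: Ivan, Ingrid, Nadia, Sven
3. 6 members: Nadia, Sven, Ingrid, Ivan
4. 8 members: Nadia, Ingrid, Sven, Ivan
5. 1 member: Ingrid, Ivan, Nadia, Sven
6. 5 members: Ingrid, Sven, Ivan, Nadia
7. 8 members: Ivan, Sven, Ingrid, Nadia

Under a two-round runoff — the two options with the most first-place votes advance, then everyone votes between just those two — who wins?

Ivan

Round 1 first-place votes: Sven 8, Nadia 14, Ivan 15, Ingrid 6.
Ivan and Nadia advance.
Runoff: Ivan is preferred to Nadia by 29 voters; Nadia by 14.
Ivan wins the runoff.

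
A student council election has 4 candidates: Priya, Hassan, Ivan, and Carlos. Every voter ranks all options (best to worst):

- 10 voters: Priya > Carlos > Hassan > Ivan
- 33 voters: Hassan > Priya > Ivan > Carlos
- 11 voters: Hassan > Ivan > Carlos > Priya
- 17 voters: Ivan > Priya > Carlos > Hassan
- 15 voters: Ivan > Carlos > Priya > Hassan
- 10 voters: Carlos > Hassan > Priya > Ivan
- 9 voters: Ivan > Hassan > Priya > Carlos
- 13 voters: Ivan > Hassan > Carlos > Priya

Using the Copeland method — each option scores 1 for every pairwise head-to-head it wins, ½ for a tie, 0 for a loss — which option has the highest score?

Hassan

Priya: beats Carlos; loses to Hassan and Ivan → score 1.
Hassan: beats Priya, Ivan, and Carlos → score 3.
Ivan: beats Priya and Carlos; loses to Hassan → score 2.
Carlos: loses to Priya, Hassan, and Ivan → score 0.
Hassan has the best pairwise record.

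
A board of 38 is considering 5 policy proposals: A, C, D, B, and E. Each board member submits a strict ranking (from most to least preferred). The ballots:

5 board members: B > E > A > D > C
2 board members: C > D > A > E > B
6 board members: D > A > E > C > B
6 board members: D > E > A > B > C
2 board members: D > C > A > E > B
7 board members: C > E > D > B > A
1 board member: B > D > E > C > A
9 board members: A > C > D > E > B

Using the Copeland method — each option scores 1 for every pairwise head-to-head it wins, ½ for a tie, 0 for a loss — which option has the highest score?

A: beats C and B; ties E; loses to D → score 2.5.
C: beats B and E; loses to A and D → score 2.
D: beats A, C, B, and E → score 4.
B: loses to A, C, D, and E → score 0.
E: beats B; ties A; loses to C and D → score 1.5.
D has the best pairwise record.

D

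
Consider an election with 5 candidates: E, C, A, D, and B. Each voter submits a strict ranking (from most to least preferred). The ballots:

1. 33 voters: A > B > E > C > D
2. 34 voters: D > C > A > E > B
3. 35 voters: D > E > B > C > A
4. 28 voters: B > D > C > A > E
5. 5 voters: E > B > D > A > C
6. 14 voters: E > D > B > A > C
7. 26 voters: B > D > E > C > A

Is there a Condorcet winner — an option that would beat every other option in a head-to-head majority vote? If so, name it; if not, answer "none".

Checking pairwise contests:
A beats E 95–80.
E beats C 113–62.
C beats A 123–52.
B beats D 92–83.
E beats B 88–87.
Every option loses at least one head-to-head, so there is no Condorcet winner.

none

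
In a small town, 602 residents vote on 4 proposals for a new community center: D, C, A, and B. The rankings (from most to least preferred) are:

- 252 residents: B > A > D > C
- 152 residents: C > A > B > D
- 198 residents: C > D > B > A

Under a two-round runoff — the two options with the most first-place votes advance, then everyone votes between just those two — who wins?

Round 1 first-place votes: D 0, C 350, A 0, B 252.
C and B advance.
Runoff: C is preferred to B by 350 voters; B by 252.
C wins the runoff.

C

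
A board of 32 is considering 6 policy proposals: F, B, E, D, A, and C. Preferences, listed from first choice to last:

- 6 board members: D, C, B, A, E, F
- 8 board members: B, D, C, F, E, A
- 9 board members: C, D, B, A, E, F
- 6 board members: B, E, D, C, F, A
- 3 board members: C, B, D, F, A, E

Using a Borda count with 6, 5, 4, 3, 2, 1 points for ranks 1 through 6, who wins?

B

F: 6·1 + 8·3 + 9·1 + 6·2 + 3·3 = 60
B: 6·4 + 8·6 + 9·4 + 6·6 + 3·5 = 159
E: 6·2 + 8·2 + 9·2 + 6·5 + 3·1 = 79
D: 6·6 + 8·5 + 9·5 + 6·4 + 3·4 = 157
A: 6·3 + 8·1 + 9·3 + 6·1 + 3·2 = 65
C: 6·5 + 8·4 + 9·6 + 6·3 + 3·6 = 152
B has the highest Borda score (159).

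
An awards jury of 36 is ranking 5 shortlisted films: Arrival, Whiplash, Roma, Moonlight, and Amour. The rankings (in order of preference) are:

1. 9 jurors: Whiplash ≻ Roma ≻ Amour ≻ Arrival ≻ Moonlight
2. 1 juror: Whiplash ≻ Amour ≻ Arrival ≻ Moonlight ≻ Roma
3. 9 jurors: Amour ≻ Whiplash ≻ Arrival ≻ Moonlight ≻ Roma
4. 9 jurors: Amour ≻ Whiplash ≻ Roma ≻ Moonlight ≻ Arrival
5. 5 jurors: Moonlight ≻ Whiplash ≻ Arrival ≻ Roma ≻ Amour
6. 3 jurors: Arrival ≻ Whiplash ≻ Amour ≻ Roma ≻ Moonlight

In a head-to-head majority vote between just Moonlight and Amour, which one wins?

Amour

Voters preferring Moonlight to Amour: 5; preferring Amour to Moonlight: 31.
Amour wins the head-to-head.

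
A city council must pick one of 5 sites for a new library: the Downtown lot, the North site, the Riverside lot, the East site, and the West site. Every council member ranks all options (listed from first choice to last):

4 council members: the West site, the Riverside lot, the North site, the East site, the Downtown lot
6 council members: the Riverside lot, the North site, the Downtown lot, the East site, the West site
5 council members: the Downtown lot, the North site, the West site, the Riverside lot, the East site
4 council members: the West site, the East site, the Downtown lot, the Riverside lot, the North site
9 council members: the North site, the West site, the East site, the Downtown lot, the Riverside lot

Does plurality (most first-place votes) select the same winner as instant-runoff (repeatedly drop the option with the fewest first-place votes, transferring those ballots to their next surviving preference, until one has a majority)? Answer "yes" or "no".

yes

Plurality — first-place votes: the Downtown lot 5, the North site 9, the Riverside lot 6, the East site 0, the West site 8. Winner: the North site.
Instant-runoff — R1 the Downtown lot 5, the North site 9, the Riverside lot 6, the East site 0, the West site 8 (the East site out); R2 the Downtown lot 5, the North site 9, the Riverside lot 6, the West site 8 (the Downtown lot out); R3 the North site 14, the Riverside lot 6, the West site 8 (the Riverside lot out); R4 the North site 20, the West site 8 (the North site winner). Winner: the North site.
The two methods agree.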